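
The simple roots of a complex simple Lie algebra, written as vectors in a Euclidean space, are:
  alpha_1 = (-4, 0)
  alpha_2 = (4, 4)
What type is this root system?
Compute the Cartan integers a_ij = 2(alpha_i, alpha_j)/(alpha_j, alpha_j); the resulting 2x2 Cartan matrix is
[[2, -1], [-2, 2]].
The roots have two lengths (squared-length ratio 2:1); the short ones are alpha_{1}. The associated Dynkin diagram is a chain of 2 nodes with a double edge at one end; the terminal node there is the unique short simple root (B_2), so the type is B_2 (the algebra so(5)).

B_2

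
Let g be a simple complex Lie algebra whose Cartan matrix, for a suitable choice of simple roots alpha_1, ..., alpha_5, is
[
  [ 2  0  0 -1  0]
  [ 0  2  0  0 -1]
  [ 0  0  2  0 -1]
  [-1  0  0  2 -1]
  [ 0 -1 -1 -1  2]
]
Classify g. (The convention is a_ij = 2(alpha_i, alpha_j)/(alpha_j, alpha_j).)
The matrix has rank 5 with 2's on the diagonal. Reading the off-diagonal entries as Dynkin edges (a single edge where a_ij = a_ji = -1; a double or triple edge where a_ij * a_ji = 2 or 3), the diagram is a chain of 3 nodes with a fork of two nodes at one end (D_5). One simple-root ordering that puts it in standard form is (alpha_1, alpha_4, alpha_5, alpha_3, alpha_2). So the algebra is type D_5, i.e. so(10).

D_5 (so(10))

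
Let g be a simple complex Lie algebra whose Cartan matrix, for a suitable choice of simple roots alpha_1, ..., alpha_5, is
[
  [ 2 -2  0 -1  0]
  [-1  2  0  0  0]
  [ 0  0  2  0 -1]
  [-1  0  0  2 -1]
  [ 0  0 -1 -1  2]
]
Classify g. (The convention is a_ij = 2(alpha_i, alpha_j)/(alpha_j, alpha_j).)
The matrix has rank 5 with 2's on the diagonal. Reading the off-diagonal entries as Dynkin edges (a single edge where a_ij = a_ji = -1; a double or triple edge where a_ij * a_ji = 2 or 3), the diagram is a chain of 5 nodes with a double edge at one end; the terminal node there is the unique short simple root (B_5). One simple-root ordering that puts it in standard form is (alpha_3, alpha_5, alpha_4, alpha_1, alpha_2). So the algebra is type B_5, i.e. so(11).

B_5 (so(11))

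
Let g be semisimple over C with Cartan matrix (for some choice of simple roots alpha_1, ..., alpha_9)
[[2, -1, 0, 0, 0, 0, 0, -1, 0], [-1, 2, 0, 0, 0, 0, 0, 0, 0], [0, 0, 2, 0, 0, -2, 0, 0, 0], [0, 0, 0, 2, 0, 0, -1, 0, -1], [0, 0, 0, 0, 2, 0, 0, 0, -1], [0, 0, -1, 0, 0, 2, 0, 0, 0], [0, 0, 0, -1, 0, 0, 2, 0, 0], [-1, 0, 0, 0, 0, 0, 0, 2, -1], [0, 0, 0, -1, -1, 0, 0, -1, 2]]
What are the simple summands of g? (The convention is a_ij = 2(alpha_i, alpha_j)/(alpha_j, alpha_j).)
The diagram associated to this matrix has two connected components: the simple roots {alpha_3, alpha_6} form a chain of 2 nodes with a double edge at one end; the terminal node there is the unique short simple root (B_2), and {alpha_1, alpha_2, alpha_4, alpha_5, alpha_7, alpha_8, alpha_9} form a chain of 6 nodes with one extra node attached to the third node from one end (E_7). A semisimple Lie algebra decomposes uniquely as the direct sum of simple ideals, one per connected component of its Dynkin diagram, so g ≅ B_2 ⊕ E_7 (dimension 10 + 133 = 143).

B_2 + E_7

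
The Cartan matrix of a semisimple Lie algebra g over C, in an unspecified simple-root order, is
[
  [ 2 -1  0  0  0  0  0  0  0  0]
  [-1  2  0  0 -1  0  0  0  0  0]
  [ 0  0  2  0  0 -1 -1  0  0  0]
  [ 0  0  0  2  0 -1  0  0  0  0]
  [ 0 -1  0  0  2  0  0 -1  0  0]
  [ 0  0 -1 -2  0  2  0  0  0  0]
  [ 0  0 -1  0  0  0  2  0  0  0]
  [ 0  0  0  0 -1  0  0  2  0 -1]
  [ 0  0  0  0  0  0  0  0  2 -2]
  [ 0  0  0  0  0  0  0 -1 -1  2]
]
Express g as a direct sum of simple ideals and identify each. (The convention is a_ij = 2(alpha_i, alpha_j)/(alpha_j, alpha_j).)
type B_4 + type C_6

The diagram associated to this matrix has two connected components: the simple roots {alpha_3, alpha_4, alpha_6, alpha_7} form a chain of 4 nodes with a double edge at one end; the terminal node there is the unique short simple root (B_4), and {alpha_1, alpha_2, alpha_5, alpha_8, alpha_9, alpha_10} form a chain of 6 nodes with a double edge at one end; the terminal node there is the unique long simple root (C_6). A semisimple Lie algebra decomposes uniquely as the direct sum of simple ideals, one per connected component of its Dynkin diagram, so g ≅ B_4 ⊕ C_6 (dimension 36 + 78 = 114).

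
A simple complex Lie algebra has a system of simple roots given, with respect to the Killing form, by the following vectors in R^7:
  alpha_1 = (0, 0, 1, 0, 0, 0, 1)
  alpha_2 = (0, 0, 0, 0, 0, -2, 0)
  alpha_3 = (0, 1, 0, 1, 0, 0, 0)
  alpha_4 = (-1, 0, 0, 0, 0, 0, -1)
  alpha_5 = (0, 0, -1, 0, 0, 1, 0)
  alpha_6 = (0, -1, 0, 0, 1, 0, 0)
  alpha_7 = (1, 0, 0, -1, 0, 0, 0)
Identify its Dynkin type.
C7

Compute the Cartan integers a_ij = 2(alpha_i, alpha_j)/(alpha_j, alpha_j); the resulting 7x7 Cartan matrix is
[[2, 0, 0, -1, -1, 0, 0], [0, 2, 0, 0, -2, 0, 0], [0, 0, 2, 0, 0, -1, -1], [-1, 0, 0, 2, 0, 0, -1], [-1, -1, 0, 0, 2, 0, 0], [0, 0, -1, 0, 0, 2, 0], [0, 0, -1, -1, 0, 0, 2]].
The roots have two lengths (squared-length ratio 2:1); the short ones are alpha_{1,3,4,5,6,7}. The associated Dynkin diagram is a chain of 7 nodes with a double edge at one end; the terminal node there is the unique long simple root (C_7), so the type is C_7 (the algebra sp(14)).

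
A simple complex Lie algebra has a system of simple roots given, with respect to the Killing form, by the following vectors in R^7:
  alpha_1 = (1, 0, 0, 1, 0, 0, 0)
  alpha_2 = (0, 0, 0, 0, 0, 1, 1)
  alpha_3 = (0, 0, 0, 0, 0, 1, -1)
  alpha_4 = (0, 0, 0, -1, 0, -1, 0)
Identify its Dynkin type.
D_4 (so(8))

Compute the Cartan integers a_ij = 2(alpha_i, alpha_j)/(alpha_j, alpha_j); the resulting 4x4 Cartan matrix is
[[2, 0, 0, -1], [0, 2, 0, -1], [0, 0, 2, -1], [-1, -1, -1, 2]].
All simple roots have the same length, so the diagram is simply laced. The associated Dynkin diagram is a chain of 2 nodes with a fork of two nodes at one end (D_4), so the type is D_4 (the algebra so(8)).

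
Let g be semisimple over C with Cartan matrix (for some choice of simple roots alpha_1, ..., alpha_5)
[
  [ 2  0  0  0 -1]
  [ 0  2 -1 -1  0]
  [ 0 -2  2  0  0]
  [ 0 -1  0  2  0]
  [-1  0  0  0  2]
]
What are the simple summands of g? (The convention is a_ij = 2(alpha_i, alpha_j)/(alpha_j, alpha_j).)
The diagram associated to this matrix has two connected components: the simple roots {alpha_1, alpha_5} form a chain of 2 nodes with single edges (A_2), and {alpha_2, alpha_3, alpha_4} form a chain of 3 nodes with a double edge at one end; the terminal node there is the unique long simple root (C_3). A semisimple Lie algebra decomposes uniquely as the direct sum of simple ideals, one per connected component of its Dynkin diagram, so g ≅ A_2 ⊕ C_3 (dimension 8 + 21 = 29).

A2 ⊕ C3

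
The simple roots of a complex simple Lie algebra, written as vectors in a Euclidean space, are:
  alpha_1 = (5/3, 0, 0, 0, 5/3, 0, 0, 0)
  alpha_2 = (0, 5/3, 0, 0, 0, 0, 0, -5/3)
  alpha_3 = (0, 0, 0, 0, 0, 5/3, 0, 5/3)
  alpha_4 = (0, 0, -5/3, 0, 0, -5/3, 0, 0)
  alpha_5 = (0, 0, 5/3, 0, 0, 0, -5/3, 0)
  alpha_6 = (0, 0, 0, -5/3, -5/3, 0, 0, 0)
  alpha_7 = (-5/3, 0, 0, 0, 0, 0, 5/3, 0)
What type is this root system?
A_7 (sl(8))

Compute the Cartan integers a_ij = 2(alpha_i, alpha_j)/(alpha_j, alpha_j); the resulting 7x7 Cartan matrix is
[[2, 0, 0, 0, 0, -1, -1], [0, 2, -1, 0, 0, 0, 0], [0, -1, 2, -1, 0, 0, 0], [0, 0, -1, 2, -1, 0, 0], [0, 0, 0, -1, 2, 0, -1], [-1, 0, 0, 0, 0, 2, 0], [-1, 0, 0, 0, -1, 0, 2]].
All simple roots have the same length, so the diagram is simply laced. The associated Dynkin diagram is a chain of 7 nodes with single edges (A_7), so the type is A_7 (the algebra sl(8)).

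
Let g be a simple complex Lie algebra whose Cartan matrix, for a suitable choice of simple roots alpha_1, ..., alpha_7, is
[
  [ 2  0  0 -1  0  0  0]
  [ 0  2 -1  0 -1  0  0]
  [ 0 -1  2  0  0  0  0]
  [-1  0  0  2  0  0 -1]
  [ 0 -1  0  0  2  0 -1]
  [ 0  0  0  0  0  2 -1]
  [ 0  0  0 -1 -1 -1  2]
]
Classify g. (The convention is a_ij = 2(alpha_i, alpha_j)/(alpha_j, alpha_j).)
type E_7

The matrix has rank 7 with 2's on the diagonal. Reading the off-diagonal entries as Dynkin edges (a single edge where a_ij = a_ji = -1; a double or triple edge where a_ij * a_ji = 2 or 3), the diagram is a chain of 6 nodes with one extra node attached to the third node from one end (E_7). One simple-root ordering that puts it in standard form is (alpha_1, alpha_6, alpha_4, alpha_7, alpha_5, alpha_2, alpha_3). So the algebra is type E_7.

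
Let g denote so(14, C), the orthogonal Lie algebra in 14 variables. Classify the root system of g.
D_7 (so(14))

This is so(14) with 14 even, which has dimension 14(14-1)/2 = 91 and rank 14/2 = 7. In the classification of classical Lie algebras, the orthogonal algebra so(2n) in an even number of variables has type D_n; here n = 7, so the Dynkin diagram is a chain of 5 nodes with a fork of two nodes at one end (D_7). Hence the type is D_7.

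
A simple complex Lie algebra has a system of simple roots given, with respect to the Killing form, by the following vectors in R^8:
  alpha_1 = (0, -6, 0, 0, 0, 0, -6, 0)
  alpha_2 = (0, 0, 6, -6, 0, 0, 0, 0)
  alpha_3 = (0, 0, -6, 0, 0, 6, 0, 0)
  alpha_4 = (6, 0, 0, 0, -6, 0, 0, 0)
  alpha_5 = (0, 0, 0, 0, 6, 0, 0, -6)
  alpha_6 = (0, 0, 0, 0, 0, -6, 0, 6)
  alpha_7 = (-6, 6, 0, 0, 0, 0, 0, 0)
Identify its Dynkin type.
A_7 (sl(8))

Compute the Cartan integers a_ij = 2(alpha_i, alpha_j)/(alpha_j, alpha_j); the resulting 7x7 Cartan matrix is
[[2, 0, 0, 0, 0, 0, -1], [0, 2, -1, 0, 0, 0, 0], [0, -1, 2, 0, 0, -1, 0], [0, 0, 0, 2, -1, 0, -1], [0, 0, 0, -1, 2, -1, 0], [0, 0, -1, 0, -1, 2, 0], [-1, 0, 0, -1, 0, 0, 2]].
All simple roots have the same length, so the diagram is simply laced. The associated Dynkin diagram is a chain of 7 nodes with single edges (A_7), so the type is A_7 (the algebra sl(8)).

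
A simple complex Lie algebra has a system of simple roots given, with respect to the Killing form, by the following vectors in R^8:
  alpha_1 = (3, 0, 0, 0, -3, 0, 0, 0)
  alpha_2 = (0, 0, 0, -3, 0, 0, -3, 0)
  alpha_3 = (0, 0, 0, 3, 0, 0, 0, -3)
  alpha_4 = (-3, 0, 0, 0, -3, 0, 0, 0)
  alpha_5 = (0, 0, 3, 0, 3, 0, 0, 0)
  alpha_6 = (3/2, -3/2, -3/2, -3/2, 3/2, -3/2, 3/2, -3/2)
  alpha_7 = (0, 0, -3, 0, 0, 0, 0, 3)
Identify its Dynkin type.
Compute the Cartan integers a_ij = 2(alpha_i, alpha_j)/(alpha_j, alpha_j); the resulting 7x7 Cartan matrix is
[[2, 0, 0, 0, -1, 0, 0], [0, 2, -1, 0, 0, 0, 0], [0, -1, 2, 0, 0, 0, -1], [0, 0, 0, 2, -1, -1, 0], [-1, 0, 0, -1, 2, 0, -1], [0, 0, 0, -1, 0, 2, 0], [0, 0, -1, 0, -1, 0, 2]].
All simple roots have the same length, so the diagram is simply laced. The associated Dynkin diagram is a chain of 6 nodes with one extra node attached to the third node from one end (E_7), so the type is E_7.

E_7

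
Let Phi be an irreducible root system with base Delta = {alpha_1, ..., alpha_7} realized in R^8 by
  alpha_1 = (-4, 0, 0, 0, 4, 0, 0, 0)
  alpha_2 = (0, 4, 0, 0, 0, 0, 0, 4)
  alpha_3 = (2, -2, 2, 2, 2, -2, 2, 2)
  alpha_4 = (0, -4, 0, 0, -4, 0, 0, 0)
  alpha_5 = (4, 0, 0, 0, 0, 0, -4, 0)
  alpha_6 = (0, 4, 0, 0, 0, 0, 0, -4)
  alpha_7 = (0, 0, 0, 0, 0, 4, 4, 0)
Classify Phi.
Compute the Cartan integers a_ij = 2(alpha_i, alpha_j)/(alpha_j, alpha_j); the resulting 7x7 Cartan matrix is
[[2, 0, 0, -1, -1, 0, 0], [0, 2, 0, -1, 0, 0, 0], [0, 0, 2, 0, 0, -1, 0], [-1, -1, 0, 2, 0, -1, 0], [-1, 0, 0, 0, 2, 0, -1], [0, 0, -1, -1, 0, 2, 0], [0, 0, 0, 0, -1, 0, 2]].
All simple roots have the same length, so the diagram is simply laced. The associated Dynkin diagram is a chain of 6 nodes with one extra node attached to the third node from one end (E_7), so the type is E_7.

E7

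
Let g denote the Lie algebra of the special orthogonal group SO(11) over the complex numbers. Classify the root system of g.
This is so(11) with 11 odd, which has dimension 11(11-1)/2 = 55 and rank (11-1)/2 = 5. In the classification of classical Lie algebras, the orthogonal algebra so(2n+1) in an odd number of variables has type B_n; here n = 5, so the Dynkin diagram is a chain of 5 nodes with a double edge at one end; the terminal node there is the unique short simple root (B_5). Hence the type is B_5.

B5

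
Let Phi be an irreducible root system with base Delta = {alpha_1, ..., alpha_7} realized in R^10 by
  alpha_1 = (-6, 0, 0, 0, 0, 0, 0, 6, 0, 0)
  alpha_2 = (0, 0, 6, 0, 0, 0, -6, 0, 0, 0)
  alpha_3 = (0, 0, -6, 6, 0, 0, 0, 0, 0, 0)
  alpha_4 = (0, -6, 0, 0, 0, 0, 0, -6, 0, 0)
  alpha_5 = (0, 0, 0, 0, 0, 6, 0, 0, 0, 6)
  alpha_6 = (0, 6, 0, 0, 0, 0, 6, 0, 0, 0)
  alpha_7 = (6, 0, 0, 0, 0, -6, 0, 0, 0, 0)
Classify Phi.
A_7 (sl(8))

Compute the Cartan integers a_ij = 2(alpha_i, alpha_j)/(alpha_j, alpha_j); the resulting 7x7 Cartan matrix is
[[2, 0, 0, -1, 0, 0, -1], [0, 2, -1, 0, 0, -1, 0], [0, -1, 2, 0, 0, 0, 0], [-1, 0, 0, 2, 0, -1, 0], [0, 0, 0, 0, 2, 0, -1], [0, -1, 0, -1, 0, 2, 0], [-1, 0, 0, 0, -1, 0, 2]].
All simple roots have the same length, so the diagram is simply laced. The associated Dynkin diagram is a chain of 7 nodes with single edges (A_7), so the type is A_7 (the algebra sl(8)).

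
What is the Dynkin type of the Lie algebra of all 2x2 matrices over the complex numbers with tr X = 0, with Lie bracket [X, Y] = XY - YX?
This is sl(2), which has dimension 2^2 - 1 = 3 and rank 2 - 1 = 1 (a Cartan subalgebra is the diagonal traceless matrices). In the classification of classical Lie algebras, the special linear algebra sl(n+1) has type A_n; here n = 1, so the Dynkin diagram is a chain of 1 nodes with single edges (A_1). Hence the type is A_1.

A_1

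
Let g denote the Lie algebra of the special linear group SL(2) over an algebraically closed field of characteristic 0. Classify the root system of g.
A1

This is sl(2), which has dimension 2^2 - 1 = 3 and rank 2 - 1 = 1 (a Cartan subalgebra is the diagonal traceless matrices). In the classification of classical Lie algebras, the special linear algebra sl(n+1) has type A_n; here n = 1, so the Dynkin diagram is a chain of 1 nodes with single edges (A_1). Hence the type is A_1.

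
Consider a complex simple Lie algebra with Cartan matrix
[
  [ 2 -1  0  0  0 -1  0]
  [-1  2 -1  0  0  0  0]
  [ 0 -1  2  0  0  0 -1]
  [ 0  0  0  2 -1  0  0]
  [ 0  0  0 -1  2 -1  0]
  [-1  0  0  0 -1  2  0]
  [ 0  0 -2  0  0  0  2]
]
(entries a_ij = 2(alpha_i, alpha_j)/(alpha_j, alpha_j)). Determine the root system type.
type C_7

The matrix has rank 7 with 2's on the diagonal. Reading the off-diagonal entries as Dynkin edges (a single edge where a_ij = a_ji = -1; a double or triple edge where a_ij * a_ji = 2 or 3), the diagram is a chain of 7 nodes with a double edge at one end; the terminal node there is the unique long simple root (C_7). One simple-root ordering that puts it in standard form is (alpha_4, alpha_5, alpha_6, alpha_1, alpha_2, alpha_3, alpha_7). So the algebra is type C_7, i.e. sp(14).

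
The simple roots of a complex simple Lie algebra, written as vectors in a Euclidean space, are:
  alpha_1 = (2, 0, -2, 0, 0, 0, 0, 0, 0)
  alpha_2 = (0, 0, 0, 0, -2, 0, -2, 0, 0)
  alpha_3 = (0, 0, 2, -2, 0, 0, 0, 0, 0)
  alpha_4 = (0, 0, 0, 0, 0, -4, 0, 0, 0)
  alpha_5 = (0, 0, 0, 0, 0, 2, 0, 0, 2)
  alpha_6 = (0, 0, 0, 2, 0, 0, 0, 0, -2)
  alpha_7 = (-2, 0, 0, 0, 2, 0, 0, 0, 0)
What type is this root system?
Compute the Cartan integers a_ij = 2(alpha_i, alpha_j)/(alpha_j, alpha_j); the resulting 7x7 Cartan matrix is
[[2, 0, -1, 0, 0, 0, -1], [0, 2, 0, 0, 0, 0, -1], [-1, 0, 2, 0, 0, -1, 0], [0, 0, 0, 2, -2, 0, 0], [0, 0, 0, -1, 2, -1, 0], [0, 0, -1, 0, -1, 2, 0], [-1, -1, 0, 0, 0, 0, 2]].
The roots have two lengths (squared-length ratio 2:1); the short ones are alpha_{1,2,3,5,6,7}. The associated Dynkin diagram is a chain of 7 nodes with a double edge at one end; the terminal node there is the unique long simple root (C_7), so the type is C_7 (the algebra sp(14)).

type C_7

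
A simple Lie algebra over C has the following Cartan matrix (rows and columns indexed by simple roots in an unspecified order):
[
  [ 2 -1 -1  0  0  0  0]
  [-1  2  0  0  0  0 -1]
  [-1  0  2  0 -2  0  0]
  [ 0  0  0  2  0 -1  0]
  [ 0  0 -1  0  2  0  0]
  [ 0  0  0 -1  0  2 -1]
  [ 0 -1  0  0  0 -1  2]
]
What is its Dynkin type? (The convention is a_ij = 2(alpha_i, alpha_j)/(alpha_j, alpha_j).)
The matrix has rank 7 with 2's on the diagonal. Reading the off-diagonal entries as Dynkin edges (a single edge where a_ij = a_ji = -1; a double or triple edge where a_ij * a_ji = 2 or 3), the diagram is a chain of 7 nodes with a double edge at one end; the terminal node there is the unique short simple root (B_7). One simple-root ordering that puts it in standard form is (alpha_4, alpha_6, alpha_7, alpha_2, alpha_1, alpha_3, alpha_5). So the algebra is type B_7, i.e. so(15).

B_7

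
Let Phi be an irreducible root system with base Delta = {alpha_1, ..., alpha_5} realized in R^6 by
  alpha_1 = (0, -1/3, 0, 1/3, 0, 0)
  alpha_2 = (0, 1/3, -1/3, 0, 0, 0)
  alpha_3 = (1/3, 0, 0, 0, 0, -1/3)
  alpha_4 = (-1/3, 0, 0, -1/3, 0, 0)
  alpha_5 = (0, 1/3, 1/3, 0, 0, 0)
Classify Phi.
Compute the Cartan integers a_ij = 2(alpha_i, alpha_j)/(alpha_j, alpha_j); the resulting 5x5 Cartan matrix is
[[2, -1, 0, -1, -1], [-1, 2, 0, 0, 0], [0, 0, 2, -1, 0], [-1, 0, -1, 2, 0], [-1, 0, 0, 0, 2]].
All simple roots have the same length, so the diagram is simply laced. The associated Dynkin diagram is a chain of 3 nodes with a fork of two nodes at one end (D_5), so the type is D_5 (the algebra so(10)).

D5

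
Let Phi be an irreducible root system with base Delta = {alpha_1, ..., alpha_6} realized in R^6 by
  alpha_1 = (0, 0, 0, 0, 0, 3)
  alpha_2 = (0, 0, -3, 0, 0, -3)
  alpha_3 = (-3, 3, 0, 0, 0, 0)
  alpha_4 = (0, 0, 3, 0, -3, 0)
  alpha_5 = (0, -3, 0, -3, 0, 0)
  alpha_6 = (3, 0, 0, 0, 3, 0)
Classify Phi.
B_6 (so(13))

Compute the Cartan integers a_ij = 2(alpha_i, alpha_j)/(alpha_j, alpha_j); the resulting 6x6 Cartan matrix is
[[2, -1, 0, 0, 0, 0], [-2, 2, 0, -1, 0, 0], [0, 0, 2, 0, -1, -1], [0, -1, 0, 2, 0, -1], [0, 0, -1, 0, 2, 0], [0, 0, -1, -1, 0, 2]].
The roots have two lengths (squared-length ratio 2:1); the short ones are alpha_{1}. The associated Dynkin diagram is a chain of 6 nodes with a double edge at one end; the terminal node there is the unique short simple root (B_6), so the type is B_6 (the algebra so(13)).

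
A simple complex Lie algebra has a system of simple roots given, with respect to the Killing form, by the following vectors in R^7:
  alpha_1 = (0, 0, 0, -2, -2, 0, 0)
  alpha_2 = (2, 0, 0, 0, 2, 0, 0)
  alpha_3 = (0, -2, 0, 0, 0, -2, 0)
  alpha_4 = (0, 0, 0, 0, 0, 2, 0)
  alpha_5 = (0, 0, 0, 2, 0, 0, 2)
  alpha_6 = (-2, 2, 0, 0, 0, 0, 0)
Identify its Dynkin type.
B_6

Compute the Cartan integers a_ij = 2(alpha_i, alpha_j)/(alpha_j, alpha_j); the resulting 6x6 Cartan matrix is
[[2, -1, 0, 0, -1, 0], [-1, 2, 0, 0, 0, -1], [0, 0, 2, -2, 0, -1], [0, 0, -1, 2, 0, 0], [-1, 0, 0, 0, 2, 0], [0, -1, -1, 0, 0, 2]].
The roots have two lengths (squared-length ratio 2:1); the short ones are alpha_{4}. The associated Dynkin diagram is a chain of 6 nodes with a double edge at one end; the terminal node there is the unique short simple root (B_6), so the type is B_6 (the algebra so(13)).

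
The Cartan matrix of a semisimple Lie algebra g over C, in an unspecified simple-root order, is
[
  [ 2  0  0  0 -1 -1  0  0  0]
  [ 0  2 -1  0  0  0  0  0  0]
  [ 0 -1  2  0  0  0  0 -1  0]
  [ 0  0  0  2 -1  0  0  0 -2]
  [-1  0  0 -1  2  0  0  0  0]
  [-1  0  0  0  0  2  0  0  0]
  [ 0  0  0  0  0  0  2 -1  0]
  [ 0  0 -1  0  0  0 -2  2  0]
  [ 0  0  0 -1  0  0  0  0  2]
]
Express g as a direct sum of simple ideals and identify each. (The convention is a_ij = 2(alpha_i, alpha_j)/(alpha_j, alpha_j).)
type B_4 + type B_5

The diagram associated to this matrix has two connected components: the simple roots {alpha_2, alpha_3, alpha_7, alpha_8} form a chain of 4 nodes with a double edge at one end; the terminal node there is the unique short simple root (B_4), and {alpha_1, alpha_4, alpha_5, alpha_6, alpha_9} form a chain of 5 nodes with a double edge at one end; the terminal node there is the unique short simple root (B_5). A semisimple Lie algebra decomposes uniquely as the direct sum of simple ideals, one per connected component of its Dynkin diagram, so g ≅ B_4 ⊕ B_5 (dimension 36 + 55 = 91).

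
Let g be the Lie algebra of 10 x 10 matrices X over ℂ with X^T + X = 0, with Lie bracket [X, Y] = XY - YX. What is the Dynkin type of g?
type D_5

This is so(10) with 10 even, which has dimension 10(10-1)/2 = 45 and rank 10/2 = 5. In the classification of classical Lie algebras, the orthogonal algebra so(2n) in an even number of variables has type D_n; here n = 5, so the Dynkin diagram is a chain of 3 nodes with a fork of two nodes at one end (D_5). Hence the type is D_5.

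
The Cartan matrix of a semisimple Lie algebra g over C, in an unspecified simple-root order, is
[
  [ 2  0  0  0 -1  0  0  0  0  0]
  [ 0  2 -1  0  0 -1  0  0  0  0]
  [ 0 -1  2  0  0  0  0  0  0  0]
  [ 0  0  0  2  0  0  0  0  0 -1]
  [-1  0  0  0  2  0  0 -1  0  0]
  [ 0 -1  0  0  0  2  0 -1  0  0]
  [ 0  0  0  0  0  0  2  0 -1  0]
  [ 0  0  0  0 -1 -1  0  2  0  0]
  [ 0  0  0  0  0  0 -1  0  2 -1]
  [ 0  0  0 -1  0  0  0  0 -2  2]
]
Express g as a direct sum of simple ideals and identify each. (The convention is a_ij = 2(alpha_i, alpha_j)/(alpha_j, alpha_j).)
The diagram associated to this matrix has two connected components: the simple roots {alpha_1, alpha_2, alpha_3, alpha_5, alpha_6, alpha_8} form a chain of 6 nodes with single edges (A_6), and {alpha_4, alpha_7, alpha_9, alpha_10} form a chain of 4 nodes with a double edge between the middle two (F_4). A semisimple Lie algebra decomposes uniquely as the direct sum of simple ideals, one per connected component of its Dynkin diagram, so g ≅ A_6 ⊕ F_4 (dimension 48 + 52 = 100).

A6 ⊕ F4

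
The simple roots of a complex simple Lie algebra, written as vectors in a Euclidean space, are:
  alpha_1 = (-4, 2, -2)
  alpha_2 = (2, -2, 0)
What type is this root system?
G_2

Compute the Cartan integers a_ij = 2(alpha_i, alpha_j)/(alpha_j, alpha_j); the resulting 2x2 Cartan matrix is
[[2, -3], [-1, 2]].
The roots have two lengths (squared-length ratio 3:1); the short ones are alpha_{2}. The associated Dynkin diagram is two nodes joined by a triple edge (G_2), so the type is G_2.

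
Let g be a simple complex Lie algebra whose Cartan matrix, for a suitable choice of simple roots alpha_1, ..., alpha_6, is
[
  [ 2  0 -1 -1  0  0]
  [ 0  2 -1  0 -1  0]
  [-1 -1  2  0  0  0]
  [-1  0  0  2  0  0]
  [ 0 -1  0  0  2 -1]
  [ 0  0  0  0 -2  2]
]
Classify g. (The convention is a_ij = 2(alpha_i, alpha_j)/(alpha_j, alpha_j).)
The matrix has rank 6 with 2's on the diagonal. Reading the off-diagonal entries as Dynkin edges (a single edge where a_ij = a_ji = -1; a double or triple edge where a_ij * a_ji = 2 or 3), the diagram is a chain of 6 nodes with a double edge at one end; the terminal node there is the unique long simple root (C_6). One simple-root ordering that puts it in standard form is (alpha_4, alpha_1, alpha_3, alpha_2, alpha_5, alpha_6). So the algebra is type C_6, i.e. sp(12).

C_6 (sp(12))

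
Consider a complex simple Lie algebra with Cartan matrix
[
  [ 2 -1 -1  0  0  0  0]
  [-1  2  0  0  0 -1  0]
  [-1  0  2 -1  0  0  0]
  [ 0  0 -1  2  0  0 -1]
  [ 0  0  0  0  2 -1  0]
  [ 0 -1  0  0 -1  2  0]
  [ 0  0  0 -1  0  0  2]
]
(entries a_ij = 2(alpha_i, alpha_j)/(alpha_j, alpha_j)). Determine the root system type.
The matrix has rank 7 with 2's on the diagonal. Reading the off-diagonal entries as Dynkin edges (a single edge where a_ij = a_ji = -1; a double or triple edge where a_ij * a_ji = 2 or 3), the diagram is a chain of 7 nodes with single edges (A_7). One simple-root ordering that puts it in standard form is (alpha_7, alpha_4, alpha_3, alpha_1, alpha_2, alpha_6, alpha_5). So the algebra is type A_7, i.e. sl(8).

A_7 (sl(8))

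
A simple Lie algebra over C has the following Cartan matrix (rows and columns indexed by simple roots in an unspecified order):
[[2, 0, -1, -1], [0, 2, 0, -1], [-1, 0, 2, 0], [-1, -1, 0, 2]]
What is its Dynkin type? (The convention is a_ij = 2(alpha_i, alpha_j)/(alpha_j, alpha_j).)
The matrix has rank 4 with 2's on the diagonal. Reading the off-diagonal entries as Dynkin edges (a single edge where a_ij = a_ji = -1; a double or triple edge where a_ij * a_ji = 2 or 3), the diagram is a chain of 4 nodes with single edges (A_4). One simple-root ordering that puts it in standard form is (alpha_2, alpha_4, alpha_1, alpha_3). So the algebra is type A_4, i.e. sl(5).

type A_4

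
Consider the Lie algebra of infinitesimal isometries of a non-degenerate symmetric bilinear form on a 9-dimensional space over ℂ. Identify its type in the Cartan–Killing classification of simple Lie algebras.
type B_4

This is so(9) with 9 odd, which has dimension 9(9-1)/2 = 36 and rank (9-1)/2 = 4. In the classification of classical Lie algebras, the orthogonal algebra so(2n+1) in an odd number of variables has type B_n; here n = 4, so the Dynkin diagram is a chain of 4 nodes with a double edge at one end; the terminal node there is the unique short simple root (B_4). Hence the type is B_4.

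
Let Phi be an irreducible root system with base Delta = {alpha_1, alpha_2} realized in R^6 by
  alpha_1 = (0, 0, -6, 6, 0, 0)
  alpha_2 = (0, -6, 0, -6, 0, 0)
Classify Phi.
A2

Compute the Cartan integers a_ij = 2(alpha_i, alpha_j)/(alpha_j, alpha_j); the resulting 2x2 Cartan matrix is
[[2, -1], [-1, 2]].
All simple roots have the same length, so the diagram is simply laced. The associated Dynkin diagram is a chain of 2 nodes with single edges (A_2), so the type is A_2 (the algebra sl(3)).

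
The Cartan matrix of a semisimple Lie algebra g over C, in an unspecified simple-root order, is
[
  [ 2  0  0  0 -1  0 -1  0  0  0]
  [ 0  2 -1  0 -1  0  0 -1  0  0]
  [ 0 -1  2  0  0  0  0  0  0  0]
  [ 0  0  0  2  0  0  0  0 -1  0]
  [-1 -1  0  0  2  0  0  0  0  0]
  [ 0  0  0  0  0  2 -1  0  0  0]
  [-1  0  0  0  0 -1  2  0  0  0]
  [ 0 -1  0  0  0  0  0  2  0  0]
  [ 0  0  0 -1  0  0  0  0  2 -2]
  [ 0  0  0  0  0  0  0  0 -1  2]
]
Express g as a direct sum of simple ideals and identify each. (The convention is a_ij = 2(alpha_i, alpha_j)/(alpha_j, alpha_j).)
The diagram associated to this matrix has two connected components: the simple roots {alpha_4, alpha_9, alpha_10} form a chain of 3 nodes with a double edge at one end; the terminal node there is the unique short simple root (B_3), and {alpha_1, alpha_2, alpha_3, alpha_5, alpha_6, alpha_7, alpha_8} form a chain of 5 nodes with a fork of two nodes at one end (D_7). A semisimple Lie algebra decomposes uniquely as the direct sum of simple ideals, one per connected component of its Dynkin diagram, so g ≅ B_3 ⊕ D_7 (dimension 21 + 91 = 112).

B_3 + D_7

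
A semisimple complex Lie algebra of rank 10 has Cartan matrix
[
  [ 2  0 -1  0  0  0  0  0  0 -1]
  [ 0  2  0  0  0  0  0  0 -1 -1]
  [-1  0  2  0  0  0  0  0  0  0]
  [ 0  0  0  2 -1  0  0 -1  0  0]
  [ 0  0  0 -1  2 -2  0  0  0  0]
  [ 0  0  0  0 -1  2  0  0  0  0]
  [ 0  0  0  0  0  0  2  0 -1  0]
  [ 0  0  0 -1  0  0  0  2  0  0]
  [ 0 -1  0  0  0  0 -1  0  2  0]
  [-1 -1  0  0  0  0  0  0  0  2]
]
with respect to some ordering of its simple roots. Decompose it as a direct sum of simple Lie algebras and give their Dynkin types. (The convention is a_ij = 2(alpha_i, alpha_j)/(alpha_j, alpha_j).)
The diagram associated to this matrix has two connected components: the simple roots {alpha_1, alpha_2, alpha_3, alpha_7, alpha_9, alpha_10} form a chain of 6 nodes with single edges (A_6), and {alpha_4, alpha_5, alpha_6, alpha_8} form a chain of 4 nodes with a double edge at one end; the terminal node there is the unique short simple root (B_4). A semisimple Lie algebra decomposes uniquely as the direct sum of simple ideals, one per connected component of its Dynkin diagram, so g ≅ A_6 ⊕ B_4 (dimension 48 + 36 = 84).

type A_6 ⊕ type B_4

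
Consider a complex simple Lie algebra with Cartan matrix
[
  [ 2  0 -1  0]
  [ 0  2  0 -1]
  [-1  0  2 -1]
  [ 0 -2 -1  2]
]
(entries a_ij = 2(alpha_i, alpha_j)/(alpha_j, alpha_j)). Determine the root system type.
The matrix has rank 4 with 2's on the diagonal. Reading the off-diagonal entries as Dynkin edges (a single edge where a_ij = a_ji = -1; a double or triple edge where a_ij * a_ji = 2 or 3), the diagram is a chain of 4 nodes with a double edge at one end; the terminal node there is the unique short simple root (B_4). One simple-root ordering that puts it in standard form is (alpha_1, alpha_3, alpha_4, alpha_2). So the algebra is type B_4, i.e. so(9).

B_4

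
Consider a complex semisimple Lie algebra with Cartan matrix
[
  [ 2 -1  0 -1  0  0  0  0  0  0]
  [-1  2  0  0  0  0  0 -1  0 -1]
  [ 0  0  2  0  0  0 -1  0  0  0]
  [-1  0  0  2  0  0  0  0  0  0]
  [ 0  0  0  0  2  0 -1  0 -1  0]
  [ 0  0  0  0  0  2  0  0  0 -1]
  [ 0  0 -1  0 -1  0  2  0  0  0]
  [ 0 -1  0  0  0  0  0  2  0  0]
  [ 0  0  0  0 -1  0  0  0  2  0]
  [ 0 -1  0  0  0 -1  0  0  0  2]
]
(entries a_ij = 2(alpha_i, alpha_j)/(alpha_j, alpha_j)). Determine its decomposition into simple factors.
A4 ⊕ E6

The diagram associated to this matrix has two connected components: the simple roots {alpha_3, alpha_5, alpha_7, alpha_9} form a chain of 4 nodes with single edges (A_4), and {alpha_1, alpha_2, alpha_4, alpha_6, alpha_8, alpha_10} form a chain of 5 nodes with one extra node attached to the third node from one end (E_6). A semisimple Lie algebra decomposes uniquely as the direct sum of simple ideals, one per connected component of its Dynkin diagram, so g ≅ A_4 ⊕ E_6 (dimension 24 + 78 = 102).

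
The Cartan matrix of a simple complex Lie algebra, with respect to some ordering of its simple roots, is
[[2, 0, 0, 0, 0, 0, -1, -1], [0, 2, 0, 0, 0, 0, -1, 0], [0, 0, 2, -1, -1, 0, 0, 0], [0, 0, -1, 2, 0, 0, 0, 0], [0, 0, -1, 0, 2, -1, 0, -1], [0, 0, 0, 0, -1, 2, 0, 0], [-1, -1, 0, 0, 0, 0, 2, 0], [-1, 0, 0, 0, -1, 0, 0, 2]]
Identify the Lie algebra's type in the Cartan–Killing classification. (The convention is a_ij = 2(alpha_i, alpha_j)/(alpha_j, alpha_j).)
The matrix has rank 8 with 2's on the diagonal. Reading the off-diagonal entries as Dynkin edges (a single edge where a_ij = a_ji = -1; a double or triple edge where a_ij * a_ji = 2 or 3), the diagram is a chain of 7 nodes with one extra node attached to the third node from one end (E_8). One simple-root ordering that puts it in standard form is (alpha_4, alpha_6, alpha_3, alpha_5, alpha_8, alpha_1, alpha_7, alpha_2). So the algebra is type E_8.

type E_8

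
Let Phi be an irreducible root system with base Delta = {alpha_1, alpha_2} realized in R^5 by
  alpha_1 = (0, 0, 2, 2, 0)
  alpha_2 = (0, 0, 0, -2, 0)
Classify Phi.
Compute the Cartan integers a_ij = 2(alpha_i, alpha_j)/(alpha_j, alpha_j); the resulting 2x2 Cartan matrix is
[[2, -2], [-1, 2]].
The roots have two lengths (squared-length ratio 2:1); the short ones are alpha_{2}. The associated Dynkin diagram is a chain of 2 nodes with a double edge at one end; the terminal node there is the unique short simple root (B_2), so the type is B_2 (the algebra so(5)).

B_2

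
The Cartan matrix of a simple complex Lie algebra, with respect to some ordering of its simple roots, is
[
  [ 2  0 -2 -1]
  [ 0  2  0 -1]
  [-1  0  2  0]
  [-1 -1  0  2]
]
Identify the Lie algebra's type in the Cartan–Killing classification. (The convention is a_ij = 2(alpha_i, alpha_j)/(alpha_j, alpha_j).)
The matrix has rank 4 with 2's on the diagonal. Reading the off-diagonal entries as Dynkin edges (a single edge where a_ij = a_ji = -1; a double or triple edge where a_ij * a_ji = 2 or 3), the diagram is a chain of 4 nodes with a double edge at one end; the terminal node there is the unique short simple root (B_4). One simple-root ordering that puts it in standard form is (alpha_2, alpha_4, alpha_1, alpha_3). So the algebra is type B_4, i.e. so(9).

type B_4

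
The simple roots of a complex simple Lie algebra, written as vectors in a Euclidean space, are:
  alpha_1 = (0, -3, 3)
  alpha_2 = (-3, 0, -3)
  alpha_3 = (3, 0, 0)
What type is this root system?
Compute the Cartan integers a_ij = 2(alpha_i, alpha_j)/(alpha_j, alpha_j); the resulting 3x3 Cartan matrix is
[[2, -1, 0], [-1, 2, -2], [0, -1, 2]].
The roots have two lengths (squared-length ratio 2:1); the short ones are alpha_{3}. The associated Dynkin diagram is a chain of 3 nodes with a double edge at one end; the terminal node there is the unique short simple root (B_3), so the type is B_3 (the algebra so(7)).

B3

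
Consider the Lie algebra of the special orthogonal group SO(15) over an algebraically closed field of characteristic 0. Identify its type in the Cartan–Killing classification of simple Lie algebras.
This is so(15) with 15 odd, which has dimension 15(15-1)/2 = 105 and rank (15-1)/2 = 7. In the classification of classical Lie algebras, the orthogonal algebra so(2n+1) in an odd number of variables has type B_n; here n = 7, so the Dynkin diagram is a chain of 7 nodes with a double edge at one end; the terminal node there is the unique short simple root (B_7). Hence the type is B_7.

B_7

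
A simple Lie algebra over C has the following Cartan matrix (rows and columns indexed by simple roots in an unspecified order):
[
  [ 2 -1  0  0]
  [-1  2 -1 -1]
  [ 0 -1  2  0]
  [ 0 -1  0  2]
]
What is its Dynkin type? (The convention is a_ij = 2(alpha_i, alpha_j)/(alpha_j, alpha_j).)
D_4 (so(8))

The matrix has rank 4 with 2's on the diagonal. Reading the off-diagonal entries as Dynkin edges (a single edge where a_ij = a_ji = -1; a double or triple edge where a_ij * a_ji = 2 or 3), the diagram is a chain of 2 nodes with a fork of two nodes at one end (D_4). One simple-root ordering that puts it in standard form is (alpha_1, alpha_2, alpha_3, alpha_4). So the algebra is type D_4, i.e. so(8).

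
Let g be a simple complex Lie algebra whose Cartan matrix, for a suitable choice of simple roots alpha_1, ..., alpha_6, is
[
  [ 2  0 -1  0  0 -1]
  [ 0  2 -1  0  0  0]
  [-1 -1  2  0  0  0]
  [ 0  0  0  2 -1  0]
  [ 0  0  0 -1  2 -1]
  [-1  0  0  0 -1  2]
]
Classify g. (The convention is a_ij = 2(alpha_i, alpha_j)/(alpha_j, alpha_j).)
The matrix has rank 6 with 2's on the diagonal. Reading the off-diagonal entries as Dynkin edges (a single edge where a_ij = a_ji = -1; a double or triple edge where a_ij * a_ji = 2 or 3), the diagram is a chain of 6 nodes with single edges (A_6). One simple-root ordering that puts it in standard form is (alpha_4, alpha_5, alpha_6, alpha_1, alpha_3, alpha_2). So the algebra is type A_6, i.e. sl(7).

A_6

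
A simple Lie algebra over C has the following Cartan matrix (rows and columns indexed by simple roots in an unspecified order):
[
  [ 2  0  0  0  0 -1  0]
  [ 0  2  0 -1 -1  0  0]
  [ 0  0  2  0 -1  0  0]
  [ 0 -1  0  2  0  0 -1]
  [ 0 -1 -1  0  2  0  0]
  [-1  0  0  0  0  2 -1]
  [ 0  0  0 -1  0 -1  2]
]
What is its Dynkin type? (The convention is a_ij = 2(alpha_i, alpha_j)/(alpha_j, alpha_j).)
A_7 (sl(8))

The matrix has rank 7 with 2's on the diagonal. Reading the off-diagonal entries as Dynkin edges (a single edge where a_ij = a_ji = -1; a double or triple edge where a_ij * a_ji = 2 or 3), the diagram is a chain of 7 nodes with single edges (A_7). One simple-root ordering that puts it in standard form is (alpha_3, alpha_5, alpha_2, alpha_4, alpha_7, alpha_6, alpha_1). So the algebra is type A_7, i.e. sl(8).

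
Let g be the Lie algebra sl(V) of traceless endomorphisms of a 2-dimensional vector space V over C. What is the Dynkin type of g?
A_1

This is sl(2), which has dimension 2^2 - 1 = 3 and rank 2 - 1 = 1 (a Cartan subalgebra is the diagonal traceless matrices). In the classification of classical Lie algebras, the special linear algebra sl(n+1) has type A_n; here n = 1, so the Dynkin diagram is a chain of 1 nodes with single edges (A_1). Hence the type is A_1.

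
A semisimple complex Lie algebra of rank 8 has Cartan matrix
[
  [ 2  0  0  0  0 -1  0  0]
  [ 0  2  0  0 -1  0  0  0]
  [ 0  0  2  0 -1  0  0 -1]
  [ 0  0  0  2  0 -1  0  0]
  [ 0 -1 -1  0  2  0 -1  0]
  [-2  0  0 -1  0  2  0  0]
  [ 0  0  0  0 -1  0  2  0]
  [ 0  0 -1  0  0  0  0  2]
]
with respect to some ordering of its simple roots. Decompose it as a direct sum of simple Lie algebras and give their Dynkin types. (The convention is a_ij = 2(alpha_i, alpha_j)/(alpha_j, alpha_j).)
The diagram associated to this matrix has two connected components: the simple roots {alpha_1, alpha_4, alpha_6} form a chain of 3 nodes with a double edge at one end; the terminal node there is the unique short simple root (B_3), and {alpha_2, alpha_3, alpha_5, alpha_7, alpha_8} form a chain of 3 nodes with a fork of two nodes at one end (D_5). A semisimple Lie algebra decomposes uniquely as the direct sum of simple ideals, one per connected component of its Dynkin diagram, so g ≅ B_3 ⊕ D_5 (dimension 21 + 45 = 66).

B_3 (so(7)) + D_5 (so(10))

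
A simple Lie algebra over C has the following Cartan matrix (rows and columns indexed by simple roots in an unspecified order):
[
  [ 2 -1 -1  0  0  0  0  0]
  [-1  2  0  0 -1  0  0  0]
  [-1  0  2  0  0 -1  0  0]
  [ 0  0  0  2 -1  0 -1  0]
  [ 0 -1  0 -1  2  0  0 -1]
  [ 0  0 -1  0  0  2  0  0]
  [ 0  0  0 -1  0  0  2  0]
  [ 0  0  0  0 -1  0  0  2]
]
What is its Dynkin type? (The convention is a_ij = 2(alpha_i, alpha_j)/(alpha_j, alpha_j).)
E_8

The matrix has rank 8 with 2's on the diagonal. Reading the off-diagonal entries as Dynkin edges (a single edge where a_ij = a_ji = -1; a double or triple edge where a_ij * a_ji = 2 or 3), the diagram is a chain of 7 nodes with one extra node attached to the third node from one end (E_8). One simple-root ordering that puts it in standard form is (alpha_7, alpha_8, alpha_4, alpha_5, alpha_2, alpha_1, alpha_3, alpha_6). So the algebra is type E_8.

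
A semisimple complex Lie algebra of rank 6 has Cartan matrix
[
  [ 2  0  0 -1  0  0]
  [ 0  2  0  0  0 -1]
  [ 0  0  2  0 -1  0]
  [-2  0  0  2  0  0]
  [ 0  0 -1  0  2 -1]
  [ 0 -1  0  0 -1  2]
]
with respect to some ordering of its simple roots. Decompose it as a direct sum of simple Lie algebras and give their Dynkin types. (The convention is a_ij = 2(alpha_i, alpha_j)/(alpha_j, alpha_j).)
A_4 ⊕ B_2

The diagram associated to this matrix has two connected components: the simple roots {alpha_2, alpha_3, alpha_5, alpha_6} form a chain of 4 nodes with single edges (A_4), and {alpha_1, alpha_4} form a chain of 2 nodes with a double edge at one end; the terminal node there is the unique short simple root (B_2). A semisimple Lie algebra decomposes uniquely as the direct sum of simple ideals, one per connected component of its Dynkin diagram, so g ≅ A_4 ⊕ B_2 (dimension 24 + 10 = 34).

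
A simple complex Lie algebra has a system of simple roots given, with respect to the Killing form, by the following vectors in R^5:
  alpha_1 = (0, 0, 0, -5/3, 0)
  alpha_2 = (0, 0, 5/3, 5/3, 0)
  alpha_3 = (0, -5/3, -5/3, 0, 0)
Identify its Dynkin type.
B_3

Compute the Cartan integers a_ij = 2(alpha_i, alpha_j)/(alpha_j, alpha_j); the resulting 3x3 Cartan matrix is
[[2, -1, 0], [-2, 2, -1], [0, -1, 2]].
The roots have two lengths (squared-length ratio 2:1); the short ones are alpha_{1}. The associated Dynkin diagram is a chain of 3 nodes with a double edge at one end; the terminal node there is the unique short simple root (B_3), so the type is B_3 (the algebra so(7)).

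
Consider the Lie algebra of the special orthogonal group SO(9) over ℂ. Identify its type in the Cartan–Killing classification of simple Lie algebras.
B_4

This is so(9) with 9 odd, which has dimension 9(9-1)/2 = 36 and rank (9-1)/2 = 4. In the classification of classical Lie algebras, the orthogonal algebra so(2n+1) in an odd number of variables has type B_n; here n = 4, so the Dynkin diagram is a chain of 4 nodes with a double edge at one end; the terminal node there is the unique short simple root (B_4). Hence the type is B_4.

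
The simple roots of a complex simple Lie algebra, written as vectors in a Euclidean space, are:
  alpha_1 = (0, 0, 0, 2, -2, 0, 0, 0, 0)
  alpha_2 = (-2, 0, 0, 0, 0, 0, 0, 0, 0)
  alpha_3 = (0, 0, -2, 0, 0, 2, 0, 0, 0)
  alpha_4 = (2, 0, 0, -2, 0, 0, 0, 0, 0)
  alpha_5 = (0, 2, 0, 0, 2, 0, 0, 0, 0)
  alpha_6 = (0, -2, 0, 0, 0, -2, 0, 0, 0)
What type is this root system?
B_6 (so(13))

Compute the Cartan integers a_ij = 2(alpha_i, alpha_j)/(alpha_j, alpha_j); the resulting 6x6 Cartan matrix is
[[2, 0, 0, -1, -1, 0], [0, 2, 0, -1, 0, 0], [0, 0, 2, 0, 0, -1], [-1, -2, 0, 2, 0, 0], [-1, 0, 0, 0, 2, -1], [0, 0, -1, 0, -1, 2]].
The roots have two lengths (squared-length ratio 2:1); the short ones are alpha_{2}. The associated Dynkin diagram is a chain of 6 nodes with a double edge at one end; the terminal node there is the unique short simple root (B_6), so the type is B_6 (the algebra so(13)).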